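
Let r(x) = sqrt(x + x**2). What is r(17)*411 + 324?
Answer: 324 + 1233*sqrt(34) ≈ 7513.6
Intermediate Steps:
r(17)*411 + 324 = sqrt(17*(1 + 17))*411 + 324 = sqrt(17*18)*411 + 324 = sqrt(306)*411 + 324 = (3*sqrt(34))*411 + 324 = 1233*sqrt(34) + 324 = 324 + 1233*sqrt(34)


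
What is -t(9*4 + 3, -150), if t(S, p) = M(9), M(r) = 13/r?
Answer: -13/9 ≈ -1.4444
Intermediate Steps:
t(S, p) = 13/9
-t(9*4 + 3, -150) = -1*13/9 = -13/9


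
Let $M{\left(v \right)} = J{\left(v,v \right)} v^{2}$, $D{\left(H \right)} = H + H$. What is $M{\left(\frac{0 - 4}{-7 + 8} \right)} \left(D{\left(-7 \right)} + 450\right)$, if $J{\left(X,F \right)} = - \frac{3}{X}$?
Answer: $5232$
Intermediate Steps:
$D{\left(H \right)} = 2 H$
$M{\left(v \right)} = - 3 v$ ($M{\left(v \right)} = - \frac{3}{v} v^{2} = - 3 v$)
$M{\left(\frac{0 - 4}{-7 + 8} \right)} \left(D{\left(-7 \right)} + 450\right) = - 3 \frac{0 - 4}{-7 + 8} \left(2 \left(-7\right) + 450\right) = - 3 \left(- \frac{4}{1}\right) \left(-14 + 450\right) = - 3 \left(\left(-4\right) 1\right) 436 = \left(-3\right) \left(-4\right) 436 = 12 \cdot 436 = 5232$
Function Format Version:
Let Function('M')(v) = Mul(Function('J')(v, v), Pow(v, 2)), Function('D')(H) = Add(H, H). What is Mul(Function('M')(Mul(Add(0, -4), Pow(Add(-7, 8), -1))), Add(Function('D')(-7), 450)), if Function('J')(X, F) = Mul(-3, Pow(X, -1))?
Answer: 5232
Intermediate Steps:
Function('D')(H) = Mul(2, H)
Function('M')(v) = Mul(-3, v) (Function('M')(v) = Mul(Mul(-3, Pow(v, -1)), Pow(v, 2)) = Mul(-3, v))
Mul(Function('M')(Mul(Add(0, -4), Pow(Add(-7, 8), -1))), Add(Function('D')(-7), 450)) = Mul(Mul(-3, Mul(Add(0, -4), Pow(Add(-7, 8), -1))), Add(Mul(2, -7), 450)) = Mul(Mul(-3, Mul(-4, Pow(1, -1))), Add(-14, 450)) = Mul(Mul(-3, Mul(-4, 1)), 436) = Mul(Mul(-3, -4), 436) = Mul(12, 436) = 5232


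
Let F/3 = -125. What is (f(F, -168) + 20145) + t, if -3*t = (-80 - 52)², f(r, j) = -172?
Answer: 14165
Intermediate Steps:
F = -375 (F = 3*(-125) = -375)
t = -5808 (t = -(-80 - 52)²/3 = -⅓*(-132)² = -⅓*17424 = -5808)
(f(F, -168) + 20145) + t = (-172 + 20145) - 5808 = 19973 - 5808 = 14165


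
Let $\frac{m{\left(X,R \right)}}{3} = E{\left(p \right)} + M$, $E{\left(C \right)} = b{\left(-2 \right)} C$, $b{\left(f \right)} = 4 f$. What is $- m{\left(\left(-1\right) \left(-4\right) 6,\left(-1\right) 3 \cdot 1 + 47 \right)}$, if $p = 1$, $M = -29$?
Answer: $111$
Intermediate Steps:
$E{\left(C \right)} = - 8 C$ ($E{\left(C \right)} = 4 \left(-2\right) C = - 8 C$)
$m{\left(X,R \right)} = -111$ ($m{\left(X,R \right)} = 3 \left(\left(-8\right) 1 - 29\right) = 3 \left(-8 - 29\right) = 3 \left(-37\right) = -111$)
$- m{\left(\left(-1\right) \left(-4\right) 6,\left(-1\right) 3 \cdot 1 + 47 \right)} = \left(-1\right) \left(-111\right) = 111$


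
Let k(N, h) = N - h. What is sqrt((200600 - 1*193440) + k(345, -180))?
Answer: sqrt(7685) ≈ 87.664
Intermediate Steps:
sqrt((200600 - 1*193440) + k(345, -180)) = sqrt((200600 - 1*193440) + (345 - 1*(-180))) = sqrt((200600 - 193440) + (345 + 180)) = sqrt(7160 + 525) = sqrt(7685)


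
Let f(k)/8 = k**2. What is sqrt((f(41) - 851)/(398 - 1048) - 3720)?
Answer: I*sqrt(373938)/10 ≈ 61.15*I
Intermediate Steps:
f(k) = 8*k**2
sqrt((f(41) - 851)/(398 - 1048) - 3720) = sqrt((8*41**2 - 851)/(398 - 1048) - 3720) = sqrt((8*1681 - 851)/(-650) - 3720) = sqrt((13448 - 851)*(-1/650) - 3720) = sqrt(12597*(-1/650) - 3720) = sqrt(-969/50 - 3720) = sqrt(-186969/50) = I*sqrt(373938)/10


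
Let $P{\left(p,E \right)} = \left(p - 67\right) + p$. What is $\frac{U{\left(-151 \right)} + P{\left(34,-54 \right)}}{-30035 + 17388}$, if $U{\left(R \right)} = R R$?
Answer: $- \frac{22802}{12647} \approx -1.803$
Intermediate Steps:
$U{\left(R \right)} = R^{2}$
$P{\left(p,E \right)} = -67 + 2 p$ ($P{\left(p,E \right)} = \left(-67 + p\right) + p = -67 + 2 p$)
$\frac{U{\left(-151 \right)} + P{\left(34,-54 \right)}}{-30035 + 17388} = \frac{\left(-151\right)^{2} + \left(-67 + 2 \cdot 34\right)}{-30035 + 17388} = \frac{22801 + \left(-67 + 68\right)}{-12647} = \left(22801 + 1\right) \left(- \frac{1}{12647}\right) = 22802 \left(- \frac{1}{12647}\right) = - \frac{22802}{12647}$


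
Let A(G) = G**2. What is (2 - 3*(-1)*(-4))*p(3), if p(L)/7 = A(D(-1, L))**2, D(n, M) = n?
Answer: -70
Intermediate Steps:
p(L) = 7 (p(L) = 7*((-1)**2)**2 = 7*1**2 = 7*1 = 7)
(2 - 3*(-1)*(-4))*p(3) = (2 - 3*(-1)*(-4))*7 = (2 + 3*(-4))*7 = (2 - 12)*7 = -10*7 = -70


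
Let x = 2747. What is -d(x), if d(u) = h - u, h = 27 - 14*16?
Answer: 2944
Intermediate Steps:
h = -197 (h = 27 - 224 = -197)
d(u) = -197 - u
-d(x) = -(-197 - 1*2747) = -(-197 - 2747) = -1*(-2944) = 2944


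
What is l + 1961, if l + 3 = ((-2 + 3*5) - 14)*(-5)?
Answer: 1963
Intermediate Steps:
l = 2 (l = -3 + ((-2 + 3*5) - 14)*(-5) = -3 + ((-2 + 15) - 14)*(-5) = -3 + (13 - 14)*(-5) = -3 - 1*(-5) = -3 + 5 = 2)
l + 1961 = 2 + 1961 = 1963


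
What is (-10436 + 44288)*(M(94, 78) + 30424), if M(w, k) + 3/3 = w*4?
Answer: 1042607748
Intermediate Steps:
M(w, k) = -1 + 4*w (M(w, k) = -1 + w*4 = -1 + 4*w)
(-10436 + 44288)*(M(94, 78) + 30424) = (-10436 + 44288)*((-1 + 4*94) + 30424) = 33852*((-1 + 376) + 30424) = 33852*(375 + 30424) = 33852*30799 = 1042607748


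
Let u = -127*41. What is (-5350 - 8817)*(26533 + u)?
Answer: -302125442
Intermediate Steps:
u = -5207
(-5350 - 8817)*(26533 + u) = (-5350 - 8817)*(26533 - 5207) = -14167*21326 = -302125442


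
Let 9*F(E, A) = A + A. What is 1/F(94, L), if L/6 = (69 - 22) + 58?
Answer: 1/140 ≈ 0.0071429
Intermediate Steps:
L = 630 (L = 6*((69 - 22) + 58) = 6*(47 + 58) = 6*105 = 630)
F(E, A) = 2*A/9 (F(E, A) = (A + A)/9 = (2*A)/9 = 2*A/9)
1/F(94, L) = 1/((2/9)*630) = 1/140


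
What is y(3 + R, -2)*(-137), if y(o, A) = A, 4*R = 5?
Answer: 274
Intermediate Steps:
R = 5/4 (R = (¼)*5 = 5/4 ≈ 1.2500)
y(3 + R, -2)*(-137) = -2*(-137) = 274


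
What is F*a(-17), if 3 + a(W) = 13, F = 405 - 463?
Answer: -580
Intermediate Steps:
F = -58
a(W) = 10 (a(W) = -3 + 13 = 10)
F*a(-17) = -58*10 = -580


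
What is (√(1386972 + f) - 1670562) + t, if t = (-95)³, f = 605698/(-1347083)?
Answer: -2527937 + √2516843802890515174/1347083 ≈ -2.5268e+6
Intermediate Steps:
f = -605698/1347083 (f = 605698*(-1/1347083) = -605698/1347083 ≈ -0.44964)
t = -857375
(√(1386972 + f) - 1670562) + t = (√(1386972 - 605698/1347083) - 1670562) - 857375 = (√(1868365796978/1347083) - 1670562) - 857375 = (√2516843802890515174/1347083 - 1670562) - 857375 = (-1670562 + √2516843802890515174/1347083) - 857375 = -2527937 + √2516843802890515174/1347083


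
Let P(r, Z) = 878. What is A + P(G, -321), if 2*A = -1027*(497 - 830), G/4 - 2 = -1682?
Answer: 343747/2 ≈ 1.7187e+5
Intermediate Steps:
G = -6720 (G = 8 + 4*(-1682) = 8 - 6728 = -6720)
A = 341991/2 (A = (-1027*(497 - 830))/2 = (-1027*(-333))/2 = (½)*341991 = 341991/2 ≈ 1.7100e+5)
A + P(G, -321) = 341991/2 + 878 = 343747/2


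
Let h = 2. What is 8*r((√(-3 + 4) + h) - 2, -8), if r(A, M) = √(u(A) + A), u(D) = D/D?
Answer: 8*√2 ≈ 11.314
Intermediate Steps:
u(D) = 1
r(A, M) = √(1 + A)
8*r((√(-3 + 4) + h) - 2, -8) = 8*√(1 + ((√(-3 + 4) + 2) - 2)) = 8*√(1 + ((√1 + 2) - 2)) = 8*√(1 + ((1 + 2) - 2)) = 8*√(1 + (3 - 2)) = 8*√(1 + 1) = 8*√2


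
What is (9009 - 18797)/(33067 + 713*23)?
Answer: -4894/24733 ≈ -0.19787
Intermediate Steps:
(9009 - 18797)/(33067 + 713*23) = -9788/(33067 + 16399) = -9788/49466 = -9788*1/49466 = -4894/24733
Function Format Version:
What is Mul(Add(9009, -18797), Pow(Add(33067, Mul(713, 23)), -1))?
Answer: Rational(-4894, 24733) ≈ -0.19787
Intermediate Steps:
Mul(Add(9009, -18797), Pow(Add(33067, Mul(713, 23)), -1)) = Mul(-9788, Pow(Add(33067, 16399), -1)) = Mul(-9788, Pow(49466, -1)) = Mul(-9788, Rational(1, 49466)) = Rational(-4894, 24733)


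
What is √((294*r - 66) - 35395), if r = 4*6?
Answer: I*√28405 ≈ 168.54*I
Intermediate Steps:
r = 24
√((294*r - 66) - 35395) = √((294*24 - 66) - 35395) = √((7056 - 66) - 35395) = √(6990 - 35395) = √(-28405) = I*√28405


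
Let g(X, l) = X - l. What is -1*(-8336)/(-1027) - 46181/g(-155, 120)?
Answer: 45135487/282425 ≈ 159.81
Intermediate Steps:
-1*(-8336)/(-1027) - 46181/g(-155, 120) = -1*(-8336)/(-1027) - 46181/(-155 - 1*120) = 8336*(-1/1027) - 46181/(-155 - 120) = -8336/1027 - 46181/(-275) = -8336/1027 - 46181*(-1/275) = -8336/1027 + 46181/275 = 45135487/282425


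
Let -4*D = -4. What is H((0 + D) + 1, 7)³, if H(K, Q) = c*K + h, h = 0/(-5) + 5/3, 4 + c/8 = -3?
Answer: -36264691/27 ≈ -1.3431e+6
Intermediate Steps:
D = 1 (D = -¼*(-4) = 1)
c = -56 (c = -32 + 8*(-3) = -32 - 24 = -56)
h = 5/3 (h = 0*(-⅕) + 5*(⅓) = 0 + 5/3 = 5/3 ≈ 1.6667)
H(K, Q) = 5/3 - 56*K (H(K, Q) = -56*K + 5/3 = 5/3 - 56*K)
H((0 + D) + 1, 7)³ = (5/3 - 56*((0 + 1) + 1))³ = (5/3 - 56*(1 + 1))³ = (5/3 - 56*2)³ = (5/3 - 112)³ = (-331/3)³ = -36264691/27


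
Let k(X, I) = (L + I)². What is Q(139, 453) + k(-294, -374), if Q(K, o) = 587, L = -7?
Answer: 145748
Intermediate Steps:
k(X, I) = (-7 + I)²
Q(139, 453) + k(-294, -374) = 587 + (-7 - 374)² = 587 + (-381)² = 587 + 145161 = 145748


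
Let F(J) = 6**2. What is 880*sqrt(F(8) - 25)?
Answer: 880*sqrt(11) ≈ 2918.6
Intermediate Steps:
F(J) = 36
880*sqrt(F(8) - 25) = 880*sqrt(36 - 25) = 880*sqrt(11)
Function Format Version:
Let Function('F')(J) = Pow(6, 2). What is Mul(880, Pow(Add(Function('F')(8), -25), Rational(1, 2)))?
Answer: Mul(880, Pow(11, Rational(1, 2))) ≈ 2918.6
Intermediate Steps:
Function('F')(J) = 36
Mul(880, Pow(Add(Function('F')(8), -25), Rational(1, 2))) = Mul(880, Pow(Add(36, -25), Rational(1, 2))) = Mul(880, Pow(11, Rational(1, 2)))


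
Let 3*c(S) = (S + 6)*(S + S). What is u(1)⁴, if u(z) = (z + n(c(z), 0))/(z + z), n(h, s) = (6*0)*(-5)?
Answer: 1/16 ≈ 0.062500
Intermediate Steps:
c(S) = 2*S*(6 + S)/3 (c(S) = ((S + 6)*(S + S))/3 = ((6 + S)*(2*S))/3 = (2*S*(6 + S))/3 = 2*S*(6 + S)/3)
n(h, s) = 0 (n(h, s) = 0*(-5) = 0)
u(z) = ½ (u(z) = (z + 0)/(z + z) = z/((2*z)) = z*(1/(2*z)) = ½)
u(1)⁴ = (½)⁴ = 1/16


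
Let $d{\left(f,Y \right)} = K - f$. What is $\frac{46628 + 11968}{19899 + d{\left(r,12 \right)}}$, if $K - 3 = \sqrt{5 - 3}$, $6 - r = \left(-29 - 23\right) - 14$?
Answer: $\frac{580979340}{196614449} - \frac{29298 \sqrt{2}}{196614449} \approx 2.9547$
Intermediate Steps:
$r = 72$ ($r = 6 - \left(\left(-29 - 23\right) - 14\right) = 6 - \left(-52 - 14\right) = 6 - -66 = 6 + 66 = 72$)
$K = 3 + \sqrt{2}$ ($K = 3 + \sqrt{5 - 3} = 3 + \sqrt{2} \approx 4.4142$)
$d{\left(f,Y \right)} = 3 + \sqrt{2} - f$ ($d{\left(f,Y \right)} = \left(3 + \sqrt{2}\right) - f = 3 + \sqrt{2} - f$)
$\frac{46628 + 11968}{19899 + d{\left(r,12 \right)}} = \frac{46628 + 11968}{19899 + \left(3 + \sqrt{2} - 72\right)} = \frac{58596}{19899 + \left(3 + \sqrt{2} - 72\right)} = \frac{58596}{19899 - \left(69 - \sqrt{2}\right)} = \frac{58596}{19830 + \sqrt{2}}$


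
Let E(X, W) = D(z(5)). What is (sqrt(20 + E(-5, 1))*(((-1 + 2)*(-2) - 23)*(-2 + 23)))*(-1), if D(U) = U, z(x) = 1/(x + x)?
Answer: 105*sqrt(2010)/2 ≈ 2353.7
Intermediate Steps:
z(x) = 1/(2*x)
E(X, W) = 1/10 (E(X, W) = (1/2)/5 = (1/2)*(1/5) = 1/10)
(sqrt(20 + E(-5, 1))*(((-1 + 2)*(-2) - 23)*(-2 + 23)))*(-1) = (sqrt(20 + 1/10)*(((-1 + 2)*(-2) - 23)*(-2 + 23)))*(-1) = (sqrt(201/10)*((1*(-2) - 23)*21))*(-1) = ((sqrt(2010)/10)*((-2 - 23)*21))*(-1) = ((sqrt(2010)/10)*(-25*21))*(-1) = ((sqrt(2010)/10)*(-525))*(-1) = -105*sqrt(2010)/2*(-1) = 105*sqrt(2010)/2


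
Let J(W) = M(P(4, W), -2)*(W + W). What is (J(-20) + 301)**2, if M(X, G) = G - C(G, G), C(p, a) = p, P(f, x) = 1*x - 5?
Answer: 90601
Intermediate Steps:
P(f, x) = -5 + x (P(f, x) = x - 5 = -5 + x)
M(X, G) = 0 (M(X, G) = G - G = 0)
J(W) = 0 (J(W) = 0*(W + W) = 0*(2*W) = 0)
(J(-20) + 301)**2 = (0 + 301)**2 = 301**2 = 90601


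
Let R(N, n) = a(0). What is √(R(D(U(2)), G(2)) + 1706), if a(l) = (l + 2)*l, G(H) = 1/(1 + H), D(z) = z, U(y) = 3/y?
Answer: √1706 ≈ 41.304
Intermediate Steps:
a(l) = l*(2 + l) (a(l) = (2 + l)*l = l*(2 + l))
R(N, n) = 0 (R(N, n) = 0*(2 + 0) = 0*2 = 0)
√(R(D(U(2)), G(2)) + 1706) = √(0 + 1706) = √1706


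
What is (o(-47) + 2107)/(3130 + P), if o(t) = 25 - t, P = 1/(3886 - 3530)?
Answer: 775724/1114281 ≈ 0.69617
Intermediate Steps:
P = 1/356 ≈ 0.0028090
(o(-47) + 2107)/(3130 + P) = ((25 - 1*(-47)) + 2107)/(3130 + 1/356) = ((25 + 47) + 2107)/(1114281/356) = (72 + 2107)*(356/1114281) = 2179*(356/1114281) = 775724/1114281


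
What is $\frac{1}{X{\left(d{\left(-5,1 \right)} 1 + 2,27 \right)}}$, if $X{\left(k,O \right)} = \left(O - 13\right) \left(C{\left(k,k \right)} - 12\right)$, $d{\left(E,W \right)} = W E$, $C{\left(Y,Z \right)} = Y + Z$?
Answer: $- \frac{1}{252} \approx -0.0039683$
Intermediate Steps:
$d{\left(E,W \right)} = E W$
$X{\left(k,O \right)} = \left(-13 + O\right) \left(-12 + 2 k\right)$ ($X{\left(k,O \right)} = \left(O - 13\right) \left(\left(k + k\right) - 12\right) = \left(-13 + O\right) \left(2 k - 12\right) = \left(-13 + O\right) \left(-12 + 2 k\right)$)
$\frac{1}{X{\left(d{\left(-5,1 \right)} 1 + 2,27 \right)}} = \frac{1}{156 - 26 \left(\left(-5\right) 1 \cdot 1 + 2\right) - 324 + 2 \cdot 27 \left(\left(-5\right) 1 \cdot 1 + 2\right)} = \frac{1}{156 - 26 \left(\left(-5\right) 1 + 2\right) - 324 + 2 \cdot 27 \left(\left(-5\right) 1 + 2\right)} = \frac{1}{156 - 26 \left(-5 + 2\right) - 324 + 2 \cdot 27 \left(-5 + 2\right)} = \frac{1}{156 - -78 - 324 + 2 \cdot 27 \left(-3\right)} = \frac{1}{156 + 78 - 324 - 162} = \frac{1}{-252} = - \frac{1}{252}$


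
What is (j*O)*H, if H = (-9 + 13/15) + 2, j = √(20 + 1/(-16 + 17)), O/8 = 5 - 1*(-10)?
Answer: -736*√21 ≈ -3372.8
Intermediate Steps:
O = 120 (O = 8*(5 - 1*(-10)) = 8*(5 + 10) = 8*15 = 120)
j = √21 (j = √(20 + 1/1) = √(20 + 1) = √21 ≈ 4.5826)
H = -92/15 (H = (-9 + 13*(1/15)) + 2 = (-9 + 13/15) + 2 = -122/15 + 2 = -92/15 ≈ -6.1333)
(j*O)*H = (√21*120)*(-92/15) = (120*√21)*(-92/15) = -736*√21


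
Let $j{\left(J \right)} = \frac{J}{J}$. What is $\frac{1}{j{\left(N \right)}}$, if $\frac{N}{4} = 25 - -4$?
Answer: $1$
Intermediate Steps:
$N = 116$ ($N = 4 \left(25 - -4\right) = 4 \left(25 + 4\right) = 4 \cdot 29 = 116$)
$j{\left(J \right)} = 1$
$\frac{1}{j{\left(N \right)}} = 1^{-1} = 1$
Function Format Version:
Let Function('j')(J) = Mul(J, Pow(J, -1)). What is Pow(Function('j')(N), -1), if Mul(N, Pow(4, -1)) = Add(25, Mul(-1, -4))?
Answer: 1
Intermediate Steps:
N = 116 (N = Mul(4, Add(25, Mul(-1, -4))) = Mul(4, Add(25, 4)) = Mul(4, 29) = 116)
Function('j')(J) = 1
Pow(Function('j')(N), -1) = Pow(1, -1) = 1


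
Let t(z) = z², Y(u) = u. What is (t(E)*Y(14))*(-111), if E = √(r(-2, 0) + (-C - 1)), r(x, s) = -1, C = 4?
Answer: 9324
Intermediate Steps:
E = I*√6 (E = √(-1 + (-1*4 - 1)) = √(-1 + (-4 - 1)) = √(-1 - 5) = √(-6) = I*√6 ≈ 2.4495*I)
(t(E)*Y(14))*(-111) = ((I*√6)²*14)*(-111) = -6*14*(-111) = -84*(-111) = 9324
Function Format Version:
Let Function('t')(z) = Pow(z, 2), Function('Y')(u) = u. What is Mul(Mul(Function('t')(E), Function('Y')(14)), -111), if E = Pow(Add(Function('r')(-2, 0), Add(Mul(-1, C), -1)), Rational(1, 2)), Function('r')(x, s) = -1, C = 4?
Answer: 9324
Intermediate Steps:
E = Mul(I, Pow(6, Rational(1, 2))) (E = Pow(Add(-1, Add(Mul(-1, 4), -1)), Rational(1, 2)) = Pow(Add(-1, Add(-4, -1)), Rational(1, 2)) = Pow(Add(-1, -5), Rational(1, 2)) = Pow(-6, Rational(1, 2)) = Mul(I, Pow(6, Rational(1, 2))) ≈ Mul(2.4495, I))
Mul(Mul(Function('t')(E), Function('Y')(14)), -111) = Mul(Mul(Pow(Mul(I, Pow(6, Rational(1, 2))), 2), 14), -111) = Mul(Mul(-6, 14), -111) = Mul(-84, -111) = 9324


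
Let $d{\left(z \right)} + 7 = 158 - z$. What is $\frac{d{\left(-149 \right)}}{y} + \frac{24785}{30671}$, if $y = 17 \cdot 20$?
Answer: $\frac{881410}{521407} \approx 1.6904$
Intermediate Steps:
$d{\left(z \right)} = 151 - z$ ($d{\left(z \right)} = -7 - \left(-158 + z\right) = 151 - z$)
$y = 340$
$\frac{d{\left(-149 \right)}}{y} + \frac{24785}{30671} = \frac{151 - -149}{340} + \frac{24785}{30671} = \left(151 + 149\right) \frac{1}{340} + 24785 \cdot \frac{1}{30671} = 300 \cdot \frac{1}{340} + \frac{24785}{30671} = \frac{15}{17} + \frac{24785}{30671} = \frac{881410}{521407}$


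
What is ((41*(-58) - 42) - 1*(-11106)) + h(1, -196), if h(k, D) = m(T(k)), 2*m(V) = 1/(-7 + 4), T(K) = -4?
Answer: 52115/6 ≈ 8685.8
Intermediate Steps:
m(V) = -⅙ (m(V) = 1/(2*(-7 + 4)) = (½)/(-3) = (½)*(-⅓) = -⅙)
h(k, D) = -⅙
((41*(-58) - 42) - 1*(-11106)) + h(1, -196) = ((41*(-58) - 42) - 1*(-11106)) - ⅙ = ((-2378 - 42) + 11106) - ⅙ = (-2420 + 11106) - ⅙ = 8686 - ⅙ = 52115/6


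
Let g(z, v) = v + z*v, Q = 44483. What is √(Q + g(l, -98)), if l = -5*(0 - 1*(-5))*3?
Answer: √51735 ≈ 227.45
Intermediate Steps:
l = -75 (l = -5*(0 + 5)*3 = -5*5*3 = -25*3 = -75)
g(z, v) = v + v*z
√(Q + g(l, -98)) = √(44483 - 98*(1 - 75)) = √(44483 - 98*(-74)) = √(44483 + 7252) = √51735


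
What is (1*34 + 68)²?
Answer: 10404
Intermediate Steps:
(1*34 + 68)² = (34 + 68)² = 102² = 10404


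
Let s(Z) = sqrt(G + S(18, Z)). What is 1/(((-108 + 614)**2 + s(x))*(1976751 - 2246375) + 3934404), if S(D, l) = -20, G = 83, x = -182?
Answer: -17257379015/1191268520724470134228 + 101109*sqrt(7)/595634260362235067114 ≈ -1.4486e-11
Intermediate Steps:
s(Z) = 3*sqrt(7) (s(Z) = sqrt(83 - 20) = sqrt(63) = 3*sqrt(7))
1/(((-108 + 614)**2 + s(x))*(1976751 - 2246375) + 3934404) = 1/(((-108 + 614)**2 + 3*sqrt(7))*(1976751 - 2246375) + 3934404) = 1/((506**2 + 3*sqrt(7))*(-269624) + 3934404) = 1/((256036 + 3*sqrt(7))*(-269624) + 3934404) = 1/((-69033450464 - 808872*sqrt(7)) + 3934404) = 1/(-69029516060 - 808872*sqrt(7))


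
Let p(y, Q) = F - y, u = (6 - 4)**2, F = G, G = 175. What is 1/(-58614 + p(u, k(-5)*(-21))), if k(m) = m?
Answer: -1/58443 ≈ -1.7111e-5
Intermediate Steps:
F = 175
u = 4 (u = 2**2 = 4)
p(y, Q) = 175 - y
1/(-58614 + p(u, k(-5)*(-21))) = 1/(-58614 + (175 - 1*4)) = 1/(-58614 + (175 - 4)) = 1/(-58614 + 171) = 1/(-58443) = -1/58443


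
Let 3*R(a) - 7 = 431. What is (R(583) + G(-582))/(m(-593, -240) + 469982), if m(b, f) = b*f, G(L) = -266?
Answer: -60/306151 ≈ -0.00019598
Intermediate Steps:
R(a) = 146 (R(a) = 7/3 + (⅓)*431 = 7/3 + 431/3 = 146)
(R(583) + G(-582))/(m(-593, -240) + 469982) = (146 - 266)/(-593*(-240) + 469982) = -120/(142320 + 469982) = -120/612302 = -120*1/612302 = -60/306151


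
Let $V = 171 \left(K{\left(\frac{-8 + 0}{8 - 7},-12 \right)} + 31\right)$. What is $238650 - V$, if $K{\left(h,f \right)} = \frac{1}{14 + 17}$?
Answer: $\frac{7233648}{31} \approx 2.3334 \cdot 10^{5}$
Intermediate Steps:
$K{\left(h,f \right)} = \frac{1}{31}$
$V = \frac{164502}{31}$ ($V = 171 \left(\frac{1}{31} + 31\right) = 171 \cdot \frac{962}{31} = \frac{164502}{31} \approx 5306.5$)
$238650 - V = 238650 - \frac{164502}{31} = \frac{7233648}{31}$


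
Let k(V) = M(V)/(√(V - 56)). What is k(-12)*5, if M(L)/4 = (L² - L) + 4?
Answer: -1600*I*√17/17 ≈ -388.06*I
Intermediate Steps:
M(L) = 16 - 4*L + 4*L² (M(L) = 4*((L² - L) + 4) = 4*(4 + L² - L) = 16 - 4*L + 4*L²)
k(V) = (16 - 4*V + 4*V²)/√(-56 + V) (k(V) = (16 - 4*V + 4*V²)/(√(V - 56)) = (16 - 4*V + 4*V²)/(√(-56 + V)) = (16 - 4*V + 4*V²)/√(-56 + V))
k(-12)*5 = (4*(4 + (-12)² - 1*(-12))/√(-56 - 12))*5 = (4*(4 + 144 + 12)/√(-68))*5 = (4*(-I*√17/34)*160)*5 = -320*I*√17/17*5 = -1600*I*√17/17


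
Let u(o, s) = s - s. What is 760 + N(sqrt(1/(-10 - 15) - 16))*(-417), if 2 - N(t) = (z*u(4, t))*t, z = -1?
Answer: -74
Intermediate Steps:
u(o, s) = 0
N(t) = 2 (N(t) = 2 - (-1*0)*t = 2 - 0*t = 2 - 1*0 = 2 + 0 = 2)
760 + N(sqrt(1/(-10 - 15) - 16))*(-417) = 760 + 2*(-417) = 760 - 834 = -74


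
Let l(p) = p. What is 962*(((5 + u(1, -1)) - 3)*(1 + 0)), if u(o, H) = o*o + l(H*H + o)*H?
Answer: 962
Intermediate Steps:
u(o, H) = o² + H*(o + H²) (u(o, H) = o*o + (H*H + o)*H = o² + (H² + o)*H = o² + (o + H²)*H = o² + H*(o + H²))
962*(((5 + u(1, -1)) - 3)*(1 + 0)) = 962*(((5 + (1² - (1 + (-1)²))) - 3)*(1 + 0)) = 962*(((5 + (1 - (1 + 1))) - 3)*1) = 962*(((5 + (1 - 1*2)) - 3)*1) = 962*(((5 + (1 - 2)) - 3)*1) = 962*(((5 - 1) - 3)*1) = 962*((4 - 3)*1) = 962*(1*1) = 962*1 = 962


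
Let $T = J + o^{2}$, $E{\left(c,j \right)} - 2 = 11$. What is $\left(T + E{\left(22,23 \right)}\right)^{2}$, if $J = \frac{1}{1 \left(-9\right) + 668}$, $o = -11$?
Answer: $\frac{7798126249}{434281} \approx 17956.0$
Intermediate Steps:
$E{\left(c,j \right)} = 13$ ($E{\left(c,j \right)} = 2 + 11 = 13$)
$J = \frac{1}{659}$ ($J = \frac{1}{-9 + 668} = \frac{1}{659} \approx 0.0015175$)
$T = \frac{79740}{659}$ ($T = \frac{1}{659} + \left(-11\right)^{2} = \frac{1}{659} + 121 = \frac{79740}{659} \approx 121.0$)
$\left(T + E{\left(22,23 \right)}\right)^{2} = \left(\frac{79740}{659} + 13\right)^{2} = \left(\frac{88307}{659}\right)^{2} = \frac{7798126249}{434281}$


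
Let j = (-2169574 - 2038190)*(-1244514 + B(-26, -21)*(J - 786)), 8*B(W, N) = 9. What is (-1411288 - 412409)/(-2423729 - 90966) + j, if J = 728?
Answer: 13169195591485973112/2514695 ≈ 5.2369e+12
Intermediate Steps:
B(W, N) = 9/8 (B(W, N) = (⅛)*9 = 9/8)
j = 5236895763297 (j = (-2169574 - 2038190)*(-1244514 + 9*(728 - 786)/8) = -4207764*(-1244514 + (9/8)*(-58)) = -4207764*(-1244514 - 261/4) = -4207764*(-4978317/4) = 5236895763297)
(-1411288 - 412409)/(-2423729 - 90966) + j = (-1411288 - 412409)/(-2423729 - 90966) + 5236895763297 = -1823697/(-2514695) + 5236895763297 = -1823697*(-1/2514695) + 5236895763297 = 1823697/2514695 + 5236895763297 = 13169195591485973112/2514695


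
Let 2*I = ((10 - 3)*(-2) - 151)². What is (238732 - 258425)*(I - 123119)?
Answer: 4313023009/2 ≈ 2.1565e+9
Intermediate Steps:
I = 27225/2 (I = ((10 - 3)*(-2) - 151)²/2 = (7*(-2) - 151)²/2 = (-14 - 151)²/2 = (½)*(-165)² = (½)*27225 = 27225/2 ≈ 13613.)
(238732 - 258425)*(I - 123119) = (238732 - 258425)*(27225/2 - 123119) = -19693*(-219013/2) = 4313023009/2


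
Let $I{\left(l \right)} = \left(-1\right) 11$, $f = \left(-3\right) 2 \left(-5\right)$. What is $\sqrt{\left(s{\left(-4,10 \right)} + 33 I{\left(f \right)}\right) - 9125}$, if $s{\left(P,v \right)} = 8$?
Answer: $2 i \sqrt{2370} \approx 97.365 i$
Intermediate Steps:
$f = 30$ ($f = \left(-6\right) \left(-5\right) = 30$)
$I{\left(l \right)} = -11$
$\sqrt{\left(s{\left(-4,10 \right)} + 33 I{\left(f \right)}\right) - 9125} = \sqrt{\left(8 + 33 \left(-11\right)\right) - 9125} = \sqrt{\left(8 - 363\right) - 9125} = \sqrt{-355 - 9125} = \sqrt{-9480} = 2 i \sqrt{2370}$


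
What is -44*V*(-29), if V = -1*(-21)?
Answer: 26796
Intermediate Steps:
V = 21
-44*V*(-29) = -44*21*(-29) = -924*(-29) = 26796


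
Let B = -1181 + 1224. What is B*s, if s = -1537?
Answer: -66091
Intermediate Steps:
B = 43
B*s = 43*(-1537) = -66091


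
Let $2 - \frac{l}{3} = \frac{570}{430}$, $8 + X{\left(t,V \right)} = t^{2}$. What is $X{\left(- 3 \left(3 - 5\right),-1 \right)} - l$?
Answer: $\frac{1117}{43} \approx 25.977$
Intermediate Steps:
$X{\left(t,V \right)} = -8 + t^{2}$
$l = \frac{87}{43}$ ($l = 6 - 3 \cdot \frac{570}{430} = 6 - 3 \cdot 570 \cdot \frac{1}{430} = 6 - \frac{171}{43} = \frac{87}{43} \approx 2.0233$)
$X{\left(- 3 \left(3 - 5\right),-1 \right)} - l = \left(-8 + \left(- 3 \left(3 - 5\right)\right)^{2}\right) - \frac{87}{43} = \left(-8 + \left(\left(-3\right) \left(-2\right)\right)^{2}\right) - \frac{87}{43} = \left(-8 + 6^{2}\right) - \frac{87}{43} = \left(-8 + 36\right) - \frac{87}{43} = 28 - \frac{87}{43} = \frac{1117}{43}$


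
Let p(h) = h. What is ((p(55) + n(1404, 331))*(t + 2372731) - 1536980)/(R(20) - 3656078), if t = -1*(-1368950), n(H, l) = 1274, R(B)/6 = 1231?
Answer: -4971157069/3648692 ≈ -1362.4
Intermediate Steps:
R(B) = 7386 (R(B) = 6*1231 = 7386)
t = 1368950
((p(55) + n(1404, 331))*(t + 2372731) - 1536980)/(R(20) - 3656078) = ((55 + 1274)*(1368950 + 2372731) - 1536980)/(7386 - 3656078) = (1329*3741681 - 1536980)/(-3648692) = (4972694049 - 1536980)*(-1/3648692) = 4971157069*(-1/3648692) = -4971157069/3648692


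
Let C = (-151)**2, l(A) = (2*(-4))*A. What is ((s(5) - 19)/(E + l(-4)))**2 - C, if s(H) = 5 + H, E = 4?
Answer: -364815/16 ≈ -22801.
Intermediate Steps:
l(A) = -8*A
C = 22801
((s(5) - 19)/(E + l(-4)))**2 - C = (((5 + 5) - 19)/(4 - 8*(-4)))**2 - 1*22801 = ((10 - 19)/(4 + 32))**2 - 22801 = (-9/36)**2 - 22801 = (-9*1/36)**2 - 22801 = (-1/4)**2 - 22801 = 1/16 - 22801 = -364815/16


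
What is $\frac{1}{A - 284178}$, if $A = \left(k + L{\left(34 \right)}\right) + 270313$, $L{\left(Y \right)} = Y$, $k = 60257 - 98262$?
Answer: $- \frac{1}{51836} \approx -1.9292 \cdot 10^{-5}$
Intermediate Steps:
$k = -38005$
$A = 232342$ ($A = \left(-38005 + 34\right) + 270313 = -37971 + 270313 = 232342$)
$\frac{1}{A - 284178} = \frac{1}{232342 - 284178} = \frac{1}{-51836} = - \frac{1}{51836}$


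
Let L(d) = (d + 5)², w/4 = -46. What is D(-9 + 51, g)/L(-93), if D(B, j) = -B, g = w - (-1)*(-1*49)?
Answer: -21/3872 ≈ -0.0054236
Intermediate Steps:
w = -184 (w = 4*(-46) = -184)
L(d) = (5 + d)²
g = -233 (g = -184 - (-1)*(-1*49) = -184 - (-1)*(-49) = -184 - 1*49 = -184 - 49 = -233)
D(-9 + 51, g)/L(-93) = (-(-9 + 51))/((5 - 93)²) = (-1*42)/((-88)²) = -42/7744 = -42*1/7744 = -21/3872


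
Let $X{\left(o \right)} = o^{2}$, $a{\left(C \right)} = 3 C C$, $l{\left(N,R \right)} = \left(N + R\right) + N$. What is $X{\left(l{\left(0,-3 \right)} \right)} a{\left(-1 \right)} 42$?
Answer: $1134$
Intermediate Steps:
$l{\left(N,R \right)} = R + 2 N$
$a{\left(C \right)} = 3 C^{2}$
$X{\left(l{\left(0,-3 \right)} \right)} a{\left(-1 \right)} 42 = \left(-3 + 2 \cdot 0\right)^{2} \cdot 3 \left(-1\right)^{2} \cdot 42 = \left(-3 + 0\right)^{2} \cdot 3 \cdot 1 \cdot 42 = \left(-3\right)^{2} \cdot 3 \cdot 42 = 9 \cdot 3 \cdot 42 = 27 \cdot 42 = 1134$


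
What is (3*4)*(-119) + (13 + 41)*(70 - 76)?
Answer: -1752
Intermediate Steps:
(3*4)*(-119) + (13 + 41)*(70 - 76) = 12*(-119) + 54*(-6) = -1428 - 324 = -1752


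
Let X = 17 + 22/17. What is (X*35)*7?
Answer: 76195/17 ≈ 4482.1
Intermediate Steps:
X = 311/17 (X = 17 + 22*(1/17) = 17 + 22/17 = 311/17 ≈ 18.294)
(X*35)*7 = ((311/17)*35)*7 = (10885/17)*7 = 76195/17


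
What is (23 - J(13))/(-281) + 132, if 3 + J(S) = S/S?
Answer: 37067/281 ≈ 131.91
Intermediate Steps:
J(S) = -2 (J(S) = -3 + S/S = -3 + 1 = -2)
(23 - J(13))/(-281) + 132 = (23 - 1*(-2))/(-281) + 132 = (23 + 2)*(-1/281) + 132 = 25*(-1/281) + 132 = -25/281 + 132 = 37067/281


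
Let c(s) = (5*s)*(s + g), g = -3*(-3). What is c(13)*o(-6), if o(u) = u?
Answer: -8580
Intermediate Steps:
g = 9
c(s) = 5*s*(9 + s) (c(s) = (5*s)*(s + 9) = (5*s)*(9 + s) = 5*s*(9 + s))
c(13)*o(-6) = (5*13*(9 + 13))*(-6) = (5*13*22)*(-6) = 1430*(-6) = -8580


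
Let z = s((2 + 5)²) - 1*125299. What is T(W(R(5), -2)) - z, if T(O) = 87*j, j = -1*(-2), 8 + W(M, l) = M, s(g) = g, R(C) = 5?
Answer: 125424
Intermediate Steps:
z = -125250 (z = (2 + 5)² - 1*125299 = 7² - 125299 = 49 - 125299 = -125250)
W(M, l) = -8 + M
j = 2
T(O) = 174 (T(O) = 87*2 = 174)
T(W(R(5), -2)) - z = 174 - 1*(-125250) = 174 + 125250 = 125424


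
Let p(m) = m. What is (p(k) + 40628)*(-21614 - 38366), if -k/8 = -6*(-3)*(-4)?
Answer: -2471415920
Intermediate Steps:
k = 576 (k = -8*(-6*(-3))*(-4) = -144*(-4) = -8*(-72) = 576)
(p(k) + 40628)*(-21614 - 38366) = (576 + 40628)*(-21614 - 38366) = 41204*(-59980) = -2471415920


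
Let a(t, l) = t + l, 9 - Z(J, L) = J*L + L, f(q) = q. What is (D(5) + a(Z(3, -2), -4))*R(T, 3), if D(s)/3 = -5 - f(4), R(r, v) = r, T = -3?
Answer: 42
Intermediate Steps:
Z(J, L) = 9 - L - J*L (Z(J, L) = 9 - (J*L + L) = 9 - (L + J*L) = 9 + (-L - J*L) = 9 - L - J*L)
a(t, l) = l + t
D(s) = -27 (D(s) = 3*(-5 - 1*4) = 3*(-5 - 4) = 3*(-9) = -27)
(D(5) + a(Z(3, -2), -4))*R(T, 3) = (-27 + (-4 + (9 - 1*(-2) - 1*3*(-2))))*(-3) = (-27 + (-4 + (9 + 2 + 6)))*(-3) = (-27 + (-4 + 17))*(-3) = (-27 + 13)*(-3) = -14*(-3) = 42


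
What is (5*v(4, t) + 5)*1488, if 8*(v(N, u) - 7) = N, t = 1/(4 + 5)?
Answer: 63240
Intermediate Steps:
t = ⅑ (t = 1/9 = ⅑ ≈ 0.11111)
v(N, u) = 7 + N/8
(5*v(4, t) + 5)*1488 = (5*(7 + (⅛)*4) + 5)*1488 = (5*(7 + ½) + 5)*1488 = (5*(15/2) + 5)*1488 = (75/2 + 5)*1488 = (85/2)*1488 = 63240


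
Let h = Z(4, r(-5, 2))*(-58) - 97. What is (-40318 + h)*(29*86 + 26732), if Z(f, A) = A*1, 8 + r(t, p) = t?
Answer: -1159132386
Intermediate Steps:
r(t, p) = -8 + t
Z(f, A) = A
h = 657 (h = (-8 - 5)*(-58) - 97 = -13*(-58) - 97 = 754 - 97 = 657)
(-40318 + h)*(29*86 + 26732) = (-40318 + 657)*(29*86 + 26732) = -39661*(2494 + 26732) = -39661*29226 = -1159132386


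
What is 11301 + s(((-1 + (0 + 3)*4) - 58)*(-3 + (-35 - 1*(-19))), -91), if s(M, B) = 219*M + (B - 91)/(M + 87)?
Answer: 14480747/70 ≈ 2.0687e+5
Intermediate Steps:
s(M, B) = 219*M + (-91 + B)/(87 + M)
11301 + s(((-1 + (0 + 3)*4) - 58)*(-3 + (-35 - 1*(-19))), -91) = 11301 + (-91 - 91 + 219*(((-1 + (0 + 3)*4) - 58)*(-3 + (-35 - 1*(-19))))² + 19053*(((-1 + (0 + 3)*4) - 58)*(-3 + (-35 - 1*(-19)))))/(87 + ((-1 + (0 + 3)*4) - 58)*(-3 + (-35 - 1*(-19)))) = 11301 + (-91 - 91 + 219*(((-1 + 3*4) - 58)*(-3 + (-35 + 19)))² + 19053*(((-1 + 3*4) - 58)*(-3 + (-35 + 19))))/(87 + ((-1 + 3*4) - 58)*(-3 + (-35 + 19))) = 11301 + (-91 - 91 + 219*(((-1 + 12) - 58)*(-3 - 16))² + 19053*(((-1 + 12) - 58)*(-3 - 16)))/(87 + ((-1 + 12) - 58)*(-3 - 16)) = 11301 + (-91 - 91 + 219*((11 - 58)*(-19))² + 19053*((11 - 58)*(-19)))/(87 + (11 - 58)*(-19)) = 11301 + (-91 - 91 + 219*(-47*(-19))² + 19053*(-47*(-19)))/(87 - 47*(-19)) = 11301 + (-91 - 91 + 219*893² + 19053*893)/(87 + 893) = 11301 + (-91 - 91 + 219*797449 + 17014329)/980 = 11301 + (-91 - 91 + 174641331 + 17014329)/980 = 11301 + (1/980)*191655478 = 11301 + 13689677/70 = 14480747/70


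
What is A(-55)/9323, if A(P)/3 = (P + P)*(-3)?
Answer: 990/9323 ≈ 0.10619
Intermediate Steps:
A(P) = -18*P (A(P) = 3*((P + P)*(-3)) = 3*((2*P)*(-3)) = 3*(-6*P) = -18*P)
A(-55)/9323 = -18*(-55)/9323 = 990*(1/9323) = 990/9323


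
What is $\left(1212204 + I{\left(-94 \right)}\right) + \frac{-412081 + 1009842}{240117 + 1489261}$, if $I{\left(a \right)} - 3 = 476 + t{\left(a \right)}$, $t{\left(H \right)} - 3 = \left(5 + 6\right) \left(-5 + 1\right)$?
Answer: $\frac{2097116994437}{1729378} \approx 1.2126 \cdot 10^{6}$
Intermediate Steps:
$t{\left(H \right)} = -41$ ($t{\left(H \right)} = 3 + \left(5 + 6\right) \left(-5 + 1\right) = 3 + 11 \left(-4\right) = 3 - 44 = -41$)
$I{\left(a \right)} = 438$ ($I{\left(a \right)} = 3 + \left(476 - 41\right) = 3 + 435 = 438$)
$\left(1212204 + I{\left(-94 \right)}\right) + \frac{-412081 + 1009842}{240117 + 1489261} = \left(1212204 + 438\right) + \frac{-412081 + 1009842}{240117 + 1489261} = 1212642 + \frac{597761}{1729378} = \frac{2097116994437}{1729378}$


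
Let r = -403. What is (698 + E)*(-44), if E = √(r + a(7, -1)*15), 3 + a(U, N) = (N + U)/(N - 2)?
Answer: -30712 - 44*I*√478 ≈ -30712.0 - 961.98*I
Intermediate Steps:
a(U, N) = -3 + (N + U)/(-2 + N) (a(U, N) = -3 + (N + U)/(N - 2) = -3 + (N + U)/(-2 + N))
E = I*√478 (E = √(-403 + ((6 + 7 - 2*(-1))/(-2 - 1))*15) = √(-403 + ((6 + 7 + 2)/(-3))*15) = √(-403 - ⅓*15*15) = √(-403 - 5*15) = √(-403 - 75) = √(-478) = I*√478 ≈ 21.863*I)
(698 + E)*(-44) = (698 + I*√478)*(-44) = -30712 - 44*I*√478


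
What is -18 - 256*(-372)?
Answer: 95214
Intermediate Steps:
-18 - 256*(-372) = -18 + 95232 = 95214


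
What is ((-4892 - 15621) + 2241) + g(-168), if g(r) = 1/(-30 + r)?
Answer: -3617857/198 ≈ -18272.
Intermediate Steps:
((-4892 - 15621) + 2241) + g(-168) = ((-4892 - 15621) + 2241) + 1/(-30 - 168) = (-20513 + 2241) + 1/(-198) = -18272 - 1/198 = -3617857/198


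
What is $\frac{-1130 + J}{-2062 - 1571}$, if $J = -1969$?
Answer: $\frac{1033}{1211} \approx 0.85301$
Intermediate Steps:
$\frac{-1130 + J}{-2062 - 1571} = \frac{-1130 - 1969}{-2062 - 1571} = - \frac{3099}{-3633} = \left(-3099\right) \left(- \frac{1}{3633}\right) = \frac{1033}{1211}$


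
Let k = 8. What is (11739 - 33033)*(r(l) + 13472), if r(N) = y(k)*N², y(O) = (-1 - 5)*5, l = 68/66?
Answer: -34629552048/121 ≈ -2.8619e+8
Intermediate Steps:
l = 34/33 (l = 68*(1/66) = 34/33 ≈ 1.0303)
y(O) = -30 (y(O) = -6*5 = -30)
r(N) = -30*N²
(11739 - 33033)*(r(l) + 13472) = (11739 - 33033)*(-30*(34/33)² + 13472) = -21294*(-30*1156/1089 + 13472) = -21294*(-11560/363 + 13472) = -21294*4878776/363 = -34629552048/121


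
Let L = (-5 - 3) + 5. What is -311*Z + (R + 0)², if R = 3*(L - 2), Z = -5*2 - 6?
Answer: 5201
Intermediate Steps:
L = -3 (L = -8 + 5 = -3)
Z = -16 (Z = -10 - 6 = -16)
R = -15 (R = 3*(-3 - 2) = 3*(-5) = -15)
-311*Z + (R + 0)² = -311*(-16) + (-15 + 0)² = 4976 + (-15)² = 4976 + 225 = 5201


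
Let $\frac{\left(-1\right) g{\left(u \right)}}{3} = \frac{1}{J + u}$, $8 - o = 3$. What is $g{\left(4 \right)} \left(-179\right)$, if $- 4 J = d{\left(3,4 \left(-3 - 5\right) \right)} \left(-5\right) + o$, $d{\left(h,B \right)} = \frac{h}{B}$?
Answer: $\frac{68736}{337} \approx 203.96$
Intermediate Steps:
$o = 5$ ($o = 8 - 3 = 5$)
$J = - \frac{175}{128}$ ($J = - \frac{\frac{3}{4 \left(-3 - 5\right)} \left(-5\right) + 5}{4} = - \frac{\frac{3}{4 \left(-8\right)} \left(-5\right) + 5}{4} = - \frac{\frac{3}{-32} \left(-5\right) + 5}{4} = - \frac{3 \left(- \frac{1}{32}\right) \left(-5\right) + 5}{4} = - \frac{\left(- \frac{3}{32}\right) \left(-5\right) + 5}{4} = - \frac{\frac{15}{32} + 5}{4} = \left(- \frac{1}{4}\right) \frac{175}{32} = - \frac{175}{128} \approx -1.3672$)
$g{\left(u \right)} = - \frac{3}{- \frac{175}{128} + u}$
$g{\left(4 \right)} \left(-179\right) = - \frac{384}{-175 + 128 \cdot 4} \left(-179\right) = - \frac{384}{-175 + 512} \left(-179\right) = - \frac{384}{337} \left(-179\right) = \left(-384\right) \frac{1}{337} \left(-179\right) = \left(- \frac{384}{337}\right) \left(-179\right) = \frac{68736}{337}$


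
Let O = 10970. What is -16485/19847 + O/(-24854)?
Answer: -313719890/246638669 ≈ -1.2720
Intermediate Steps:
-16485/19847 + O/(-24854) = -16485/19847 + 10970/(-24854) = -16485*1/19847 + 10970*(-1/24854) = -16485/19847 - 5485/12427 = -313719890/246638669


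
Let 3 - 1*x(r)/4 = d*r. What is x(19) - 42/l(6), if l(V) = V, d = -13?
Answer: 993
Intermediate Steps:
x(r) = 12 + 52*r (x(r) = 12 - (-52)*r = 12 + 52*r)
x(19) - 42/l(6) = (12 + 52*19) - 42/6 = (12 + 988) - 42/6 = 1000 - 1*7 = 1000 - 7 = 993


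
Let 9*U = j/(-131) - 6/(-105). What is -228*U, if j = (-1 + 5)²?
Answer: 22648/13755 ≈ 1.6465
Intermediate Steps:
j = 16 (j = 4² = 16)
U = -298/41265 (U = (16/(-131) - 6/(-105))/9 = (16*(-1/131) - 6*(-1/105))/9 = (-16/131 + 2/35)/9 = (⅑)*(-298/4585) = -298/41265 ≈ -0.0072216)
-228*U = -228*(-298/41265) = 22648/13755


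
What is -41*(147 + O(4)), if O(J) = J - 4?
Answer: -6027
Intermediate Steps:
O(J) = -4 + J
-41*(147 + O(4)) = -41*(147 + (-4 + 4)) = -41*(147 + 0) = -41*147 = -6027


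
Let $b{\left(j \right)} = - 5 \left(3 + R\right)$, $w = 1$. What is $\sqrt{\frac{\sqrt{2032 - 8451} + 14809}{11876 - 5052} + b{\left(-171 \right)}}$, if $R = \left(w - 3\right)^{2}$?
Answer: $\frac{\sqrt{-382196886 + 11942 i \sqrt{131}}}{3412} \approx 0.0010245 + 5.7297 i$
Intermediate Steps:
$R = 4$ ($R = \left(1 - 3\right)^{2} = \left(-2\right)^{2} = 4$)
$b{\left(j \right)} = -35$ ($b{\left(j \right)} = - 5 \left(3 + 4\right) = \left(-5\right) 7 = -35$)
$\sqrt{\frac{\sqrt{2032 - 8451} + 14809}{11876 - 5052} + b{\left(-171 \right)}} = \sqrt{\frac{\sqrt{2032 - 8451} + 14809}{11876 - 5052} - 35} = \sqrt{\frac{\sqrt{-6419} + 14809}{6824} - 35} = \sqrt{\left(7 i \sqrt{131} + 14809\right) \frac{1}{6824} - 35} = \sqrt{\left(14809 + 7 i \sqrt{131}\right) \frac{1}{6824} - 35} = \sqrt{\left(\frac{14809}{6824} + \frac{7 i \sqrt{131}}{6824}\right) - 35} = \sqrt{- \frac{224031}{6824} + \frac{7 i \sqrt{131}}{6824}}$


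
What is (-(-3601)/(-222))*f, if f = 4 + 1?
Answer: -18005/222 ≈ -81.104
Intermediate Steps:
f = 5
(-(-3601)/(-222))*f = -(-3601)/(-222)*5 = -(-3601)*(-1)/222*5 = -1*3601/222*5 = -3601/222*5 = -18005/222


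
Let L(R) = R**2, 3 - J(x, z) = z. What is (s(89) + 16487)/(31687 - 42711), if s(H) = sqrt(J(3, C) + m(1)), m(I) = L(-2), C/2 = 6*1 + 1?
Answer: -16487/11024 - I*sqrt(7)/11024 ≈ -1.4956 - 0.00024*I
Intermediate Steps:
C = 14 (C = 2*(6*1 + 1) = 2*(6 + 1) = 2*7 = 14)
J(x, z) = 3 - z
m(I) = 4 (m(I) = (-2)**2 = 4)
s(H) = I*sqrt(7) (s(H) = sqrt((3 - 1*14) + 4) = sqrt((3 - 14) + 4) = sqrt(-11 + 4) = sqrt(-7) = I*sqrt(7))
(s(89) + 16487)/(31687 - 42711) = (I*sqrt(7) + 16487)/(31687 - 42711) = (16487 + I*sqrt(7))/(-11024) = (16487 + I*sqrt(7))*(-1/11024) = -16487/11024 - I*sqrt(7)/11024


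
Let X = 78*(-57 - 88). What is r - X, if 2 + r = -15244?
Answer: -3936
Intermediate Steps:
r = -15246 (r = -2 - 15244 = -15246)
X = -11310 (X = 78*(-145) = -11310)
r - X = -15246 - 1*(-11310) = -15246 + 11310 = -3936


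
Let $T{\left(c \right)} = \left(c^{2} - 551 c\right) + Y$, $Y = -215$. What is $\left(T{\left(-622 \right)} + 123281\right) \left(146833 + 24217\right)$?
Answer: $145849545600$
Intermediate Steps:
$T{\left(c \right)} = -215 + c^{2} - 551 c$ ($T{\left(c \right)} = \left(c^{2} - 551 c\right) - 215 = -215 + c^{2} - 551 c$)
$\left(T{\left(-622 \right)} + 123281\right) \left(146833 + 24217\right) = \left(\left(-215 + \left(-622\right)^{2} - -342722\right) + 123281\right) \left(146833 + 24217\right) = \left(\left(-215 + 386884 + 342722\right) + 123281\right) 171050 = \left(729391 + 123281\right) 171050 = 852672 \cdot 171050 = 145849545600$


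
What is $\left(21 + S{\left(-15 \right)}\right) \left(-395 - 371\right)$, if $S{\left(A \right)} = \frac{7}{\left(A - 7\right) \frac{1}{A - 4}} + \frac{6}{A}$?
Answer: $- \frac{1122573}{55} \approx -20410.0$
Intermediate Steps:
$S{\left(A \right)} = \frac{6}{A} + \frac{7 \left(-4 + A\right)}{-7 + A}$ ($S{\left(A \right)} = \frac{7}{\left(-7 + A\right) \frac{1}{-4 + A}} + \frac{6}{A} = \frac{7}{\frac{1}{-4 + A} \left(-7 + A\right)} + \frac{6}{A} = 7 \frac{-4 + A}{-7 + A} + \frac{6}{A} = \frac{7 \left(-4 + A\right)}{-7 + A} + \frac{6}{A} = \frac{6}{A} + \frac{7 \left(-4 + A\right)}{-7 + A}$)
$\left(21 + S{\left(-15 \right)}\right) \left(-395 - 371\right) = \left(21 + \frac{-42 - -330 + 7 \left(-15\right)^{2}}{\left(-15\right) \left(-7 - 15\right)}\right) \left(-395 - 371\right) = \left(21 - \frac{-42 + 330 + 7 \cdot 225}{15 \left(-22\right)}\right) \left(-766\right) = \left(21 - - \frac{-42 + 330 + 1575}{330}\right) \left(-766\right) = \left(21 - \left(- \frac{1}{330}\right) 1863\right) \left(-766\right) = \left(21 + \frac{621}{110}\right) \left(-766\right) = \frac{2931}{110} \left(-766\right) = - \frac{1122573}{55}$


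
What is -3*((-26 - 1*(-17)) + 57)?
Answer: -144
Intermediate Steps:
-3*((-26 - 1*(-17)) + 57) = -3*((-26 + 17) + 57) = -3*(-9 + 57) = -3*48 = -144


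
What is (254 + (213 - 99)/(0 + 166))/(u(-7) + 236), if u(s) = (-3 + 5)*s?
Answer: 21139/18426 ≈ 1.1472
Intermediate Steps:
u(s) = 2*s
(254 + (213 - 99)/(0 + 166))/(u(-7) + 236) = (254 + (213 - 99)/(0 + 166))/(2*(-7) + 236) = (254 + 114/166)/(-14 + 236) = (254 + 114*(1/166))/222 = (254 + 57/83)*(1/222) = (21139/83)*(1/222) = 21139/18426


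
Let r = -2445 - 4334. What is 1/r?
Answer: -1/6779 ≈ -0.00014751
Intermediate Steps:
r = -6779
1/r = 1/(-6779) = -1/6779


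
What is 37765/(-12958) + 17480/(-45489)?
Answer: -1944397925/589446462 ≈ -3.2987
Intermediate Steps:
37765/(-12958) + 17480/(-45489) = 37765*(-1/12958) + 17480*(-1/45489) = -37765/12958 - 17480/45489 = -1944397925/589446462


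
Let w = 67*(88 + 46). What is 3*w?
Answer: 26934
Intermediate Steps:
w = 8978 (w = 67*134 = 8978)
3*w = 3*8978 = 26934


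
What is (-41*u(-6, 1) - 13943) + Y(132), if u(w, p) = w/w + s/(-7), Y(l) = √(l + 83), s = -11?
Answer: -98339/7 + √215 ≈ -14034.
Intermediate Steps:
Y(l) = √(83 + l)
u(w, p) = 18/7 (u(w, p) = w/w - 11/(-7) = 1 - 11*(-⅐) = 1 + 11/7 = 18/7)
(-41*u(-6, 1) - 13943) + Y(132) = (-41*18/7 - 13943) + √(83 + 132) = (-738/7 - 13943) + √215 = -98339/7 + √215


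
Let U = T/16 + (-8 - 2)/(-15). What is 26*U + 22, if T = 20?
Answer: 431/6 ≈ 71.833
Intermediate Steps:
U = 23/12 (U = 20/16 + (-8 - 2)/(-15) = 20*(1/16) - 10*(-1/15) = 5/4 + ⅔ = 23/12 ≈ 1.9167)
26*U + 22 = 26*(23/12) + 22 = 299/6 + 22 = 431/6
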